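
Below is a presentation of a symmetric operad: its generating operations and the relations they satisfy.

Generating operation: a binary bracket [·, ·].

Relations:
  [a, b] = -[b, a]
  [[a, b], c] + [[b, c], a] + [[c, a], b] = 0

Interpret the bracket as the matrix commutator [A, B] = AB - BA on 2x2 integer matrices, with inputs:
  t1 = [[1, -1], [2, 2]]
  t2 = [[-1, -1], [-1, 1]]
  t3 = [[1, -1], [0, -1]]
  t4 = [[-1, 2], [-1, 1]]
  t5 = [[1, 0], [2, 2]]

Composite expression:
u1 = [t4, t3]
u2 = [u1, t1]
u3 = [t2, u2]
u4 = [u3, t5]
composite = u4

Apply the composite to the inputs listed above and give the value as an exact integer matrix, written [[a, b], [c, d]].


[[-24, -12], [0, 24]]

[t4, t3] = [[-1, -2], [-2, 1]]
[[t4, t3], t1] = [[-6, 0], [6, 6]]
[t2, [[t4, t3], t1]] = [[-6, -12], [24, 6]]
[[t2, [[t4, t3], t1]], t5] = [[-24, -12], [0, 24]]


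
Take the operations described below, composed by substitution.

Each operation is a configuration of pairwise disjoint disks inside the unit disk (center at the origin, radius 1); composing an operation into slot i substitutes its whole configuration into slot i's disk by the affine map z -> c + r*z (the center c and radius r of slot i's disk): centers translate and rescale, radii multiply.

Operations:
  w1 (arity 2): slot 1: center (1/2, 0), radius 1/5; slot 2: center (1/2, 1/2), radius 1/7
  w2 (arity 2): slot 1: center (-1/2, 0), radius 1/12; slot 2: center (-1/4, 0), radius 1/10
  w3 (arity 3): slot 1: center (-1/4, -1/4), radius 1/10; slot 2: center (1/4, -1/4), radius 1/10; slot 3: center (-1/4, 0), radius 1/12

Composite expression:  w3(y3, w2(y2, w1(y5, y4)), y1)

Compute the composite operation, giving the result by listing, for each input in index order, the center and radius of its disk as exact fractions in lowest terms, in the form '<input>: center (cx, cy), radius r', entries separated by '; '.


Follow each y-input down from w3: c' goes to c + r*c', radius to r*r'.
y3 passes through 1 substitution, ending at center (-1/4, -1/4), radius 1/10
y2 passes through 2 substitutions, ending at center (1/5, -1/4), radius 1/120
y5 passes through 3 substitutions, ending at center (23/100, -1/4), radius 1/500
y4 passes through 3 substitutions, ending at center (23/100, -49/200), radius 1/700
y1 passes through 1 substitution, ending at center (-1/4, 0), radius 1/12

y1: center (-1/4, 0), radius 1/12; y2: center (1/5, -1/4), radius 1/120; y3: center (-1/4, -1/4), radius 1/10; y4: center (23/100, -49/200), radius 1/700; y5: center (23/100, -1/4), radius 1/500


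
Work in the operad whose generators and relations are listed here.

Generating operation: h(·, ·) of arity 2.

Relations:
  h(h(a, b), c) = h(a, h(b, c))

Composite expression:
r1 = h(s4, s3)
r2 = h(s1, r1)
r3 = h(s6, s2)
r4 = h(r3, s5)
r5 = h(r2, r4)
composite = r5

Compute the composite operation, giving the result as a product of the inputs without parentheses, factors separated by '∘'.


All parenthesizations of h agree; list the s-inputs left to right.
h(s4, s3) spells out as s4 ∘ s3
h(s1, h(s4, s3)) spells out as s1 ∘ s4 ∘ s3
h(s6, s2) spells out as s6 ∘ s2
h(h(s6, s2), s5) spells out as s6 ∘ s2 ∘ s5
h(h(s1, h(s4, s3)), h(h(s6, s2), s5)) spells out as s1 ∘ s4 ∘ s3 ∘ s6 ∘ s2 ∘ s5

s1 ∘ s4 ∘ s3 ∘ s6 ∘ s2 ∘ s5


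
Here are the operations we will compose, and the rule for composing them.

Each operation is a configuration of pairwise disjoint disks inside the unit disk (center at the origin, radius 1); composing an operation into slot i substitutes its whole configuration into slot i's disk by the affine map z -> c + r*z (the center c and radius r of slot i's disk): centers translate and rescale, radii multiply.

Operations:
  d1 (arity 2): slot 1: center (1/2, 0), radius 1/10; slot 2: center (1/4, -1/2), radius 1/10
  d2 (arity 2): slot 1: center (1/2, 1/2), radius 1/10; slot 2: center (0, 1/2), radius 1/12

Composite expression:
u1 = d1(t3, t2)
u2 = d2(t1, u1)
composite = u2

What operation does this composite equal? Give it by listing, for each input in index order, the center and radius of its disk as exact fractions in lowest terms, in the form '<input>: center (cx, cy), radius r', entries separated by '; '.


t1: center (1/2, 1/2), radius 1/10; t2: center (1/48, 11/24), radius 1/120; t3: center (1/24, 1/2), radius 1/120


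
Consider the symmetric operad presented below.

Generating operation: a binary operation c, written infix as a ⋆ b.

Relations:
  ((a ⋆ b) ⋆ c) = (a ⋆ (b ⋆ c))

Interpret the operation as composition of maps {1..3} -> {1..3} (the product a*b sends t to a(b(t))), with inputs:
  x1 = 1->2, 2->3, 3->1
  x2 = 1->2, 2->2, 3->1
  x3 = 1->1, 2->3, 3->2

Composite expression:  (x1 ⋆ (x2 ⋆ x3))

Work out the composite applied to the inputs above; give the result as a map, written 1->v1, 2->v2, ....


1->3, 2->2, 3->3

(x2 ⋆ x3) = 1->2, 2->1, 3->2
(x1 ⋆ (x2 ⋆ x3)) = 1->3, 2->2, 3->3


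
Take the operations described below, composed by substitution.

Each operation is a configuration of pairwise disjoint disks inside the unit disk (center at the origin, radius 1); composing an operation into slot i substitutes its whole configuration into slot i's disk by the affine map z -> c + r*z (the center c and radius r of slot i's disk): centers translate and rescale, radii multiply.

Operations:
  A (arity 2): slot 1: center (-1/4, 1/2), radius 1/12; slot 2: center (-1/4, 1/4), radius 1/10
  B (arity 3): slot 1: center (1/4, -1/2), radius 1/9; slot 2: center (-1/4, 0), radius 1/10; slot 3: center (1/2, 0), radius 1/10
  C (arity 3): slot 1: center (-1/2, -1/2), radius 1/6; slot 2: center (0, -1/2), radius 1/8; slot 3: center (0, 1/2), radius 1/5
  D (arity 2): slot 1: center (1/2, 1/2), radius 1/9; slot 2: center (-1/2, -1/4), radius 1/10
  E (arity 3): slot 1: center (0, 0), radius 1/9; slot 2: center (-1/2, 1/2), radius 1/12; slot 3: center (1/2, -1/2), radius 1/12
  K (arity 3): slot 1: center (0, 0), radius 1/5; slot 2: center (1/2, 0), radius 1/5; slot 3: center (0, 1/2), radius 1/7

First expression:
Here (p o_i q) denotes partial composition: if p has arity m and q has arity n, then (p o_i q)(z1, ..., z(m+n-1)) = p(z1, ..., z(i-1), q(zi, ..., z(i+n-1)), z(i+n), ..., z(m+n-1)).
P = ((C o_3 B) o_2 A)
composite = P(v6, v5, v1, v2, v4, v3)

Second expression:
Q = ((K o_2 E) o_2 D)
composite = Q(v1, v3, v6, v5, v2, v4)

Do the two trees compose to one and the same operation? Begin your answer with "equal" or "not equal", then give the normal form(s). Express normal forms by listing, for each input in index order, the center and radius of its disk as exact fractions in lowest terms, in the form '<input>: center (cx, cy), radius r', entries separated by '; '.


not equal; first: v1: center (-1/32, -15/32), radius 1/80; v2: center (1/20, 2/5), radius 1/45; v3: center (1/10, 1/2), radius 1/50; v4: center (-1/20, 1/2), radius 1/50; v5: center (-1/32, -7/16), radius 1/96; v6: center (-1/2, -1/2), radius 1/6; second: v1: center (0, 0), radius 1/5; v2: center (3/5, -1/10), radius 1/60; v3: center (23/45, 1/90), radius 1/405; v4: center (0, 1/2), radius 1/7; v5: center (2/5, 1/10), radius 1/60; v6: center (22/45, -1/180), radius 1/450


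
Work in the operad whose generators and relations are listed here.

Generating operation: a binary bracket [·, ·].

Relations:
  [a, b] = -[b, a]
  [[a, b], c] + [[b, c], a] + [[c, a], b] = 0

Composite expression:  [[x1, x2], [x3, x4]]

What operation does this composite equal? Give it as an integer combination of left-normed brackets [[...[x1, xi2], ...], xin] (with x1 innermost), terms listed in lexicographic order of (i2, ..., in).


Left-normed coefficients sit on the x1-initial expansion words.
Composite bracket: [[x1, x2], [x3, x4]]
Each bracket splits as ab - ba, giving 8 signed words (2^3 = 8).
Collect the words opening with x1:
  the word x1x2x3x4 carries sign +1 and contributes +[[[x1, x2], x3], x4]
  the word x1x2x4x3 carries sign -1 and contributes -[[[x1, x2], x4], x3]

[[[x1, x2], x3], x4] - [[[x1, x2], x4], x3]


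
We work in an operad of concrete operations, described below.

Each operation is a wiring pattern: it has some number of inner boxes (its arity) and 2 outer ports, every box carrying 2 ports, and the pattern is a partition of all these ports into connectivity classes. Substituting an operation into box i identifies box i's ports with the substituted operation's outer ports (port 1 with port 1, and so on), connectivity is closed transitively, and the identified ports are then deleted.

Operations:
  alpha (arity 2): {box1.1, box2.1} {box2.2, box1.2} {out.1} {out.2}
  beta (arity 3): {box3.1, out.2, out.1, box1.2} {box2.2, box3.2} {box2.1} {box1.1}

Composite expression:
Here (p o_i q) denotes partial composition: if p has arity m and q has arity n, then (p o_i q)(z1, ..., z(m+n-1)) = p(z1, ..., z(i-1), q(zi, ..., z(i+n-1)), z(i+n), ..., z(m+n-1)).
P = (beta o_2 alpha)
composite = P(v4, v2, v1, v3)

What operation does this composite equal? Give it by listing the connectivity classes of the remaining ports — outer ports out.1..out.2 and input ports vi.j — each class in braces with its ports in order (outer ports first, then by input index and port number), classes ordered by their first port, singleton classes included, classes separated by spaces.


{out.1, out.2, v3.1, v4.2} {v1.1, v2.1} {v1.2, v2.2} {v3.2} {v4.1}

Reachability decides: close wires over beta-identified ports.
alpha over (v2, v1) gives {out.1} {out.2} {v1.1, v2.1} {v1.2, v2.2}, out.j being that stage's outer ports
beta over (v4, v2, v1, v3) gives {out.1, out.2, v3.1, v4.2} {v1.1, v2.1} {v1.2, v2.2} {v3.2} {v4.1}, out.j being that stage's outer ports


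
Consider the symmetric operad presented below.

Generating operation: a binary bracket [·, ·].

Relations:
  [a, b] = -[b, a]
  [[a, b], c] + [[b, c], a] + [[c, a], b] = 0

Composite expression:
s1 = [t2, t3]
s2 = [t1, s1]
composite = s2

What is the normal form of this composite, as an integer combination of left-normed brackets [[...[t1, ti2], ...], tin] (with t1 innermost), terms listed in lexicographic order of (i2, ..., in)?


[[t1, t2], t3] - [[t1, t3], t2]


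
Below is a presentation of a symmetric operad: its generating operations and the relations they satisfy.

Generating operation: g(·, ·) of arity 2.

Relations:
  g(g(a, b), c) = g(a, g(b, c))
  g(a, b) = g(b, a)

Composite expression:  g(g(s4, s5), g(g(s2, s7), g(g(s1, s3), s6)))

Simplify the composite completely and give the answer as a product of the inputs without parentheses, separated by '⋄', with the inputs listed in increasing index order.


s1 ⋄ s2 ⋄ s3 ⋄ s4 ⋄ s5 ⋄ s6 ⋄ s7

Shape and order are irrelevant to g; the s-input set decides.
g(s4, s5) collapses to s4 ⋄ s5
g(s2, s7) collapses to s2 ⋄ s7
g(s1, s3) collapses to s1 ⋄ s3
g(g(s1, s3), s6) collapses to s1 ⋄ s3 ⋄ s6
g(g(s2, s7), g(g(s1, s3), s6)) collapses to s2 ⋄ s7 ⋄ s1 ⋄ s3 ⋄ s6
g(g(s4, s5), g(g(s2, s7), g(g(s1, s3), s6))) collapses to s4 ⋄ s5 ⋄ s2 ⋄ s7 ⋄ s1 ⋄ s3 ⋄ s6
the factors in increasing index order: s1 ⋄ s2 ⋄ s3 ⋄ s4 ⋄ s5 ⋄ s6 ⋄ s7


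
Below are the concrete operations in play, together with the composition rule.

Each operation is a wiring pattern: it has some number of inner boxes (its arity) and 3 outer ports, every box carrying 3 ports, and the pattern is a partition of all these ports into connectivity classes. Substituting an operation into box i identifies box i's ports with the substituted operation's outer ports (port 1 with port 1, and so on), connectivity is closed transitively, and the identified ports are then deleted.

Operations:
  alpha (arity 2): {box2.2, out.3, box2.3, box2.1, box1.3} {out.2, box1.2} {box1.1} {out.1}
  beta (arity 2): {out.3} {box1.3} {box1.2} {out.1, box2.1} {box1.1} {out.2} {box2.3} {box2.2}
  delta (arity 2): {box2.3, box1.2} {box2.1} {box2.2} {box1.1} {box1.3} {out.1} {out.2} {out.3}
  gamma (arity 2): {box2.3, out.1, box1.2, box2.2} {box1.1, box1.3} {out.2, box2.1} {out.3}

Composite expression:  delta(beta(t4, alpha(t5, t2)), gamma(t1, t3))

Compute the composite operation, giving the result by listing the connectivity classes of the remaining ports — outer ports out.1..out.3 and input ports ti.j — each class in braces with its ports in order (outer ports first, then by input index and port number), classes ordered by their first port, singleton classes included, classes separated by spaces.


Treat the ports identified at delta as solder joints: merge, then drop.
composing alpha on (t5, t2), with out.j its own outer ports: {out.1} {out.2, t5.2} {out.3, t2.1, t2.2, t2.3, t5.3} {t5.1}
composing beta on (t4, t5, t2), with out.j its own outer ports: {out.1} {out.2} {out.3} {t2.1, t2.2, t2.3, t5.3} {t4.1} {t4.2} {t4.3} {t5.1} {t5.2}
composing gamma on (t1, t3), with out.j its own outer ports: {out.1, t1.2, t3.2, t3.3} {out.2, t3.1} {out.3} {t1.1, t1.3}
composing delta on (t4, t5, t2, t1, t3), with out.j its own outer ports: {out.1} {out.2} {out.3} {t1.1, t1.3} {t1.2, t3.2, t3.3} {t2.1, t2.2, t2.3, t5.3} {t3.1} {t4.1} {t4.2} {t4.3} {t5.1} {t5.2}

{out.1} {out.2} {out.3} {t1.1, t1.3} {t1.2, t3.2, t3.3} {t2.1, t2.2, t2.3, t5.3} {t3.1} {t4.1} {t4.2} {t4.3} {t5.1} {t5.2}


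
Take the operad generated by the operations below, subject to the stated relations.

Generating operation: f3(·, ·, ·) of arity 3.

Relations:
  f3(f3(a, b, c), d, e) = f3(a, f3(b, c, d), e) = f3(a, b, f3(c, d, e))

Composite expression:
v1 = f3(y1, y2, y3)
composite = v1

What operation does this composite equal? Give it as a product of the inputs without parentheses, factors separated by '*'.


Under associativity of f3, the answer is the y's in reading order.
f3(y1, y2, y3) linearizes to y1 * y2 * y3

y1 * y2 * y3


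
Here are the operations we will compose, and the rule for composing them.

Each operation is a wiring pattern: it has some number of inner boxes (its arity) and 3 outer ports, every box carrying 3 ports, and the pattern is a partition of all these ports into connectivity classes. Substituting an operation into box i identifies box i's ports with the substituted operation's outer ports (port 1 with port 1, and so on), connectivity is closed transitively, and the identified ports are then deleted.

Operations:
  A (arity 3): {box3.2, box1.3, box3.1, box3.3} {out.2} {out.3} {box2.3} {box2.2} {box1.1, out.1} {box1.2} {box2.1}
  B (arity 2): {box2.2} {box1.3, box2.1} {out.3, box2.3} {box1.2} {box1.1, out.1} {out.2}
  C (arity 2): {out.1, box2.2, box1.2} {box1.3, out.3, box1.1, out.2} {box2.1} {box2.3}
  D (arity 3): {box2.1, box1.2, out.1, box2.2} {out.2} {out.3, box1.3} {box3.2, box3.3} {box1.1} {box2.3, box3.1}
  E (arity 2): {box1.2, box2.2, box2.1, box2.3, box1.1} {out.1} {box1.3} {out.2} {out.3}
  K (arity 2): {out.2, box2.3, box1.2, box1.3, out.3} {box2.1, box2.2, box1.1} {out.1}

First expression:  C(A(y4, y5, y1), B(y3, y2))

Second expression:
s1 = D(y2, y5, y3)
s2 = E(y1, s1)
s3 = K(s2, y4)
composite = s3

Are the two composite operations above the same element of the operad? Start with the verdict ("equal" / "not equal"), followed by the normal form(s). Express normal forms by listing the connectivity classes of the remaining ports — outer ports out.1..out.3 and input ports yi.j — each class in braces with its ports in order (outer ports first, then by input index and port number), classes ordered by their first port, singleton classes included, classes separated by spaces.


not equal; first: {out.1} {out.2, out.3, y4.1} {y1.1, y1.2, y1.3, y4.3} {y2.1, y3.3} {y2.2} {y2.3} {y3.1} {y3.2} {y4.2} {y5.1} {y5.2} {y5.3}; second: {out.1} {out.2, out.3, y4.3} {y1.1, y1.2, y2.2, y2.3, y5.1, y5.2} {y1.3} {y2.1} {y3.1, y5.3} {y3.2, y3.3} {y4.1, y4.2}

In normal form, the first expression is {out.1} {out.2, out.3, y4.1} {y1.1, y1.2, y1.3, y4.3} {y2.1, y3.3} {y2.2} {y2.3} {y3.1} {y3.2} {y4.2} {y5.1} {y5.2} {y5.3}
In normal form, the second expression is {out.1} {out.2, out.3, y4.3} {y1.1, y1.2, y2.2, y2.3, y5.1, y5.2} {y1.3} {y2.1} {y3.1, y5.3} {y3.2, y3.3} {y4.1, y4.2}
Different reductions; not equal.


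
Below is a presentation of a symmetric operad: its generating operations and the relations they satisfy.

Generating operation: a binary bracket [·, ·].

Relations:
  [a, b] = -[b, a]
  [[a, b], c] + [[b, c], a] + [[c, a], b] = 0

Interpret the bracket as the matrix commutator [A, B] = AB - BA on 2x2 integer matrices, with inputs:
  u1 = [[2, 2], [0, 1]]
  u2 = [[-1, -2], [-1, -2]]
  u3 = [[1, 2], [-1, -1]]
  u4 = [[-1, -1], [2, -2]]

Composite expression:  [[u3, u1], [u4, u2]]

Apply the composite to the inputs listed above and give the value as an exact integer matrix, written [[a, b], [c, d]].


[[5, -24], [-22, -5]]

[u3, u1] = [[2, 2], [-1, -2]]
[u4, u2] = [[5, -1], [3, -5]]
[[u3, u1], [u4, u2]] = [[5, -24], [-22, -5]]


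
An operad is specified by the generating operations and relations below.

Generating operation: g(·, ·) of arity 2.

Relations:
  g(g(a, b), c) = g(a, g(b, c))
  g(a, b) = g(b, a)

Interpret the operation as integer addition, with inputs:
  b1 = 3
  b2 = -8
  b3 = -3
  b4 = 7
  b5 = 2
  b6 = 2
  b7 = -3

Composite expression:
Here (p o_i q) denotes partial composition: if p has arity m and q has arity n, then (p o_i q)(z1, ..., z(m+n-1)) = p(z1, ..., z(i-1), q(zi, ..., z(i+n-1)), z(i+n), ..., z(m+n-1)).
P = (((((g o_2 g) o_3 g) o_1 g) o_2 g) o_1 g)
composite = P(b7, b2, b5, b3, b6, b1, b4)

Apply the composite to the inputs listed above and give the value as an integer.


g(b7, b2) = -11
g(b5, b3) = -1
g(g(b7, b2), g(b5, b3)) = -12
g(b1, b4) = 10
g(b6, g(b1, b4)) = 12
g(g(g(b7, b2), g(b5, b3)), g(b6, g(b1, b4))) = 0

0


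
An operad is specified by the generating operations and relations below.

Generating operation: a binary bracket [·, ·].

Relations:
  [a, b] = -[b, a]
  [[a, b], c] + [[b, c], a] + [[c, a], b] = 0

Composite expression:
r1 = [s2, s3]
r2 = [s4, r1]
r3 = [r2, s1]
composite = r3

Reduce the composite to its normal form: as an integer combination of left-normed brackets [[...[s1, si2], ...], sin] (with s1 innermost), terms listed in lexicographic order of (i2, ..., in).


[[[s1, s2], s3], s4] - [[[s1, s3], s2], s4] - [[[s1, s4], s2], s3] + [[[s1, s4], s3], s2]

Left-normed coefficients sit on the s1-initial expansion words.
Composite bracket: [[s4, [s2, s3]], s1]
The bracket unfolds into 8 signed words via [a, b] = ab - ba (2^3 = 8).
The s1-initial words carry the normal form:
  sign of s1s2s3s4 is +1, so it contributes +[[[s1, s2], s3], s4]
  sign of s1s3s2s4 is -1, so it contributes -[[[s1, s3], s2], s4]
  sign of s1s4s2s3 is -1, so it contributes -[[[s1, s4], s2], s3]
  sign of s1s4s3s2 is +1, so it contributes +[[[s1, s4], s3], s2]


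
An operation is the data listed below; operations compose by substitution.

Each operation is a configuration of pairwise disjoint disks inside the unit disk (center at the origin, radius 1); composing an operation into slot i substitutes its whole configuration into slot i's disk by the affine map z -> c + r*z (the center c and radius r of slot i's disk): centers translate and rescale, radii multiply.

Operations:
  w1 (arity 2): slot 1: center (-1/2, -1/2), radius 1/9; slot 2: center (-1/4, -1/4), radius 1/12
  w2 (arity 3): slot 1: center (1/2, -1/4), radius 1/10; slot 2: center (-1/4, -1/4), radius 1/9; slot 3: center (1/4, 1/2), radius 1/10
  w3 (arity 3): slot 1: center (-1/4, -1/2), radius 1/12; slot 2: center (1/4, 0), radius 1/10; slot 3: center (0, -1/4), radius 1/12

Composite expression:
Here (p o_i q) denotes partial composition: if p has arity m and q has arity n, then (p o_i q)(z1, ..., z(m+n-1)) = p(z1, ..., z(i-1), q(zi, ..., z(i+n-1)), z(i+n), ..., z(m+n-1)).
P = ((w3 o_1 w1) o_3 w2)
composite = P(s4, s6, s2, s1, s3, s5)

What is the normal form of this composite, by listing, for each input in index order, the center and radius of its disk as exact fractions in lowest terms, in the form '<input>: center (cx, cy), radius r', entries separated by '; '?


s1: center (9/40, -1/40), radius 1/90; s2: center (3/10, -1/40), radius 1/100; s3: center (11/40, 1/20), radius 1/100; s4: center (-7/24, -13/24), radius 1/108; s5: center (0, -1/4), radius 1/12; s6: center (-13/48, -25/48), radius 1/144

Affine substitution under w3: radii multiply and s-centers shift.
input s4: applying the 2 nested substitutions gives center (-7/24, -13/24), radius 1/108
input s6: applying the 2 nested substitutions gives center (-13/48, -25/48), radius 1/144
input s2: applying the 2 nested substitutions gives center (3/10, -1/40), radius 1/100
input s1: applying the 2 nested substitutions gives center (9/40, -1/40), radius 1/90
input s3: applying the 2 nested substitutions gives center (11/40, 1/20), radius 1/100
input s5: applying the 1 nested substitution gives center (0, -1/4), radius 1/12


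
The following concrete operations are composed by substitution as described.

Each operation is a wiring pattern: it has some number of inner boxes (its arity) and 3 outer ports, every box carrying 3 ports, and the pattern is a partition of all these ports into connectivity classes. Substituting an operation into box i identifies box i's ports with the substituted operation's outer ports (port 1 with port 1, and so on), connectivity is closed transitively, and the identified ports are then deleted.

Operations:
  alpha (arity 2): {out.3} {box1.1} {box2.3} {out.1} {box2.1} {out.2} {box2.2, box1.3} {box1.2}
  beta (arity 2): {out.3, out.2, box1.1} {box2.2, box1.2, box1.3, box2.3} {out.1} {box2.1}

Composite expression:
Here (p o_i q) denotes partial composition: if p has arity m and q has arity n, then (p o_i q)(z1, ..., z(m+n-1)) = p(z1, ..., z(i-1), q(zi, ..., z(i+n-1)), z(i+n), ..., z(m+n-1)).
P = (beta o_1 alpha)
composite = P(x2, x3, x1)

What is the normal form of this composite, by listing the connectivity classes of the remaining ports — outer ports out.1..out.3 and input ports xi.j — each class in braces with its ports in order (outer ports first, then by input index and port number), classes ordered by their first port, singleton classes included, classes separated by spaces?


{out.1} {out.2, out.3} {x1.1} {x1.2, x1.3} {x2.1} {x2.2} {x2.3, x3.2} {x3.1} {x3.3}

Connectivity passes through glued beta-boundaries; trace each wire chain.
alpha over (x2, x3) gives {out.1} {out.2} {out.3} {x2.1} {x2.2} {x2.3, x3.2} {x3.1} {x3.3}, out.j being that stage's outer ports
beta over (x2, x3, x1) gives {out.1} {out.2, out.3} {x1.1} {x1.2, x1.3} {x2.1} {x2.2} {x2.3, x3.2} {x3.1} {x3.3}, out.j being that stage's outer ports


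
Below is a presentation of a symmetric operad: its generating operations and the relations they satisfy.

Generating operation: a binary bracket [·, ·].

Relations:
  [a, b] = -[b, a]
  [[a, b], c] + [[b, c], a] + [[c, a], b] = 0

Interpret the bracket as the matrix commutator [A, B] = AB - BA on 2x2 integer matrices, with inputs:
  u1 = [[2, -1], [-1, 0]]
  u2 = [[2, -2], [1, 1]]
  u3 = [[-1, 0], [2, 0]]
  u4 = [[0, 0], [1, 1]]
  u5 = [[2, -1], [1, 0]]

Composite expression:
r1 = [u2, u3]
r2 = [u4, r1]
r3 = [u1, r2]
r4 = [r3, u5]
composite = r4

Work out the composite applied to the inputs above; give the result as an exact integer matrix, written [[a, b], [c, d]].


[[26, -42], [10, -26]]

[u2, u3] = [[-4, -2], [-3, 4]]
[u4, [u2, u3]] = [[2, 2], [-11, -2]]
[u1, [u4, [u2, u3]]] = [[13, 8], [18, -13]]
[[u1, [u4, [u2, u3]]], u5] = [[26, -42], [10, -26]]


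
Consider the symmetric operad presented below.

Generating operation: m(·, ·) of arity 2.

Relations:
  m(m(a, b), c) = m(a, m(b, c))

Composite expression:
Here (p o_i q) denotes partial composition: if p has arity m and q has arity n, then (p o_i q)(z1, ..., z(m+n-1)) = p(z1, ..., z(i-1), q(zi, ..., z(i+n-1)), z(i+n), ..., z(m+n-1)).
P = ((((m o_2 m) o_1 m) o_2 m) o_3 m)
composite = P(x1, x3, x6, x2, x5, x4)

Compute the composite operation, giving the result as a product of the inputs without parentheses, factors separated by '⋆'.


Every regrouping of m is equal, so read the x-inputs in written order.
m(x6, x2) unparenthesizes to x6 ⋆ x2
m(x3, m(x6, x2)) unparenthesizes to x3 ⋆ x6 ⋆ x2
m(x1, m(x3, m(x6, x2))) unparenthesizes to x1 ⋆ x3 ⋆ x6 ⋆ x2
m(x5, x4) unparenthesizes to x5 ⋆ x4
m(m(x1, m(x3, m(x6, x2))), m(x5, x4)) unparenthesizes to x1 ⋆ x3 ⋆ x6 ⋆ x2 ⋆ x5 ⋆ x4

x1 ⋆ x3 ⋆ x6 ⋆ x2 ⋆ x5 ⋆ x4


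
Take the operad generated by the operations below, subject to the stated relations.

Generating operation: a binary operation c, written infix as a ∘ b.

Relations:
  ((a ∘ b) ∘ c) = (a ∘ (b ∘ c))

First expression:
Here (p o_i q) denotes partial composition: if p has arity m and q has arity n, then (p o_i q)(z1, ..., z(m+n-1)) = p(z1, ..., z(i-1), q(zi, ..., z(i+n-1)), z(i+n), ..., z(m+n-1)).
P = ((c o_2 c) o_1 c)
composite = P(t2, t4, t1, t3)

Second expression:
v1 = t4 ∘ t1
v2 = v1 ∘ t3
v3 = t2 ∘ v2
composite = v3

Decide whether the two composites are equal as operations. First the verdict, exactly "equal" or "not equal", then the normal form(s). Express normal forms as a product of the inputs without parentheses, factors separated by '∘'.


equal — both sides give t2 ∘ t4 ∘ t1 ∘ t3

Normal form of the first expression: t2 ∘ t4 ∘ t1 ∘ t3
Normal form of the second expression: t2 ∘ t4 ∘ t1 ∘ t3
The normal forms match — equal.


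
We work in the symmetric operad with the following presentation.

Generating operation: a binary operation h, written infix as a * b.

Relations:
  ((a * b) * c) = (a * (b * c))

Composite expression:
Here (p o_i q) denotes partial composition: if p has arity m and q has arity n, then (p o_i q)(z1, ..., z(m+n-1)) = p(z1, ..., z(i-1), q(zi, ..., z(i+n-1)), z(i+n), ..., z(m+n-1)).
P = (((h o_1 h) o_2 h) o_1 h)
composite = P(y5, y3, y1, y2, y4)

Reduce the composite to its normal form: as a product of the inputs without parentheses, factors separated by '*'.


y5 * y3 * y1 * y2 * y4

All parenthesizations of h agree; list the y-inputs left to right.
(y5 * y3) spells out as y5 * y3
(y1 * y2) spells out as y1 * y2
((y5 * y3) * (y1 * y2)) spells out as y5 * y3 * y1 * y2
(((y5 * y3) * (y1 * y2)) * y4) spells out as y5 * y3 * y1 * y2 * y4


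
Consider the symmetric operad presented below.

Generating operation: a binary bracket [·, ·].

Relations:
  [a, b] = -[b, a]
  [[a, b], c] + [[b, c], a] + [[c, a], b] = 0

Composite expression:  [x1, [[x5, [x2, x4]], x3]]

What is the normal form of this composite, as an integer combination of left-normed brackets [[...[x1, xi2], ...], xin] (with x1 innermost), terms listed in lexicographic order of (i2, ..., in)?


-[[[[x1, x2], x4], x5], x3] + [[[[x1, x3], x2], x4], x5] - [[[[x1, x3], x4], x2], x5] - [[[[x1, x3], x5], x2], x4] + [[[[x1, x3], x5], x4], x2] + [[[[x1, x4], x2], x5], x3] + [[[[x1, x5], x2], x4], x3] - [[[[x1, x5], x4], x2], x3]

In the tensor algebra, words opening x1 carry the x1-anchored form.
Composite bracket: [x1, [[x5, [x2, x4]], x3]]
Under [a, b] = ab - ba we get 16 signed associative words (2^4 = 16).
Words beginning with x1 determine it all:
  from x1x2x4x5x3, sign -1: term -[[[[x1, x2], x4], x5], x3]
  from x1x3x2x4x5, sign +1: term +[[[[x1, x3], x2], x4], x5]
  from x1x3x4x2x5, sign -1: term -[[[[x1, x3], x4], x2], x5]
  from x1x3x5x2x4, sign -1: term -[[[[x1, x3], x5], x2], x4]
  from x1x3x5x4x2, sign +1: term +[[[[x1, x3], x5], x4], x2]
  from x1x4x2x5x3, sign +1: term +[[[[x1, x4], x2], x5], x3]
  from x1x5x2x4x3, sign +1: term +[[[[x1, x5], x2], x4], x3]
  from x1x5x4x2x3, sign -1: term -[[[[x1, x5], x4], x2], x3]


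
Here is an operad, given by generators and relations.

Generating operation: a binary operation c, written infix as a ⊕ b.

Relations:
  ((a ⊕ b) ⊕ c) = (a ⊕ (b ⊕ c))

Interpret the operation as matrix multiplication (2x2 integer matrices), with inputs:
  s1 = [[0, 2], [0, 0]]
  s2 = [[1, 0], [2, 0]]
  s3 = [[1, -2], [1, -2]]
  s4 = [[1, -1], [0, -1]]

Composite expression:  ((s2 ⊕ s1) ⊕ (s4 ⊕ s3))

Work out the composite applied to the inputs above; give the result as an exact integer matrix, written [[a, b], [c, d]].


[[-2, 4], [-4, 8]]


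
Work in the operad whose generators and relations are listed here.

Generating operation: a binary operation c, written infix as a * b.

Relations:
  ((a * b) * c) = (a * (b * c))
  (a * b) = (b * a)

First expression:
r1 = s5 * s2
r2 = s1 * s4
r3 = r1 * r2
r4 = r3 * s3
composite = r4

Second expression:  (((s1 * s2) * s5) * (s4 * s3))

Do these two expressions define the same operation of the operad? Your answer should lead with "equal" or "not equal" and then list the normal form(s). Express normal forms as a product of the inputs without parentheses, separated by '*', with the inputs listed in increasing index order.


equal — both sides give s1 * s2 * s3 * s4 * s5


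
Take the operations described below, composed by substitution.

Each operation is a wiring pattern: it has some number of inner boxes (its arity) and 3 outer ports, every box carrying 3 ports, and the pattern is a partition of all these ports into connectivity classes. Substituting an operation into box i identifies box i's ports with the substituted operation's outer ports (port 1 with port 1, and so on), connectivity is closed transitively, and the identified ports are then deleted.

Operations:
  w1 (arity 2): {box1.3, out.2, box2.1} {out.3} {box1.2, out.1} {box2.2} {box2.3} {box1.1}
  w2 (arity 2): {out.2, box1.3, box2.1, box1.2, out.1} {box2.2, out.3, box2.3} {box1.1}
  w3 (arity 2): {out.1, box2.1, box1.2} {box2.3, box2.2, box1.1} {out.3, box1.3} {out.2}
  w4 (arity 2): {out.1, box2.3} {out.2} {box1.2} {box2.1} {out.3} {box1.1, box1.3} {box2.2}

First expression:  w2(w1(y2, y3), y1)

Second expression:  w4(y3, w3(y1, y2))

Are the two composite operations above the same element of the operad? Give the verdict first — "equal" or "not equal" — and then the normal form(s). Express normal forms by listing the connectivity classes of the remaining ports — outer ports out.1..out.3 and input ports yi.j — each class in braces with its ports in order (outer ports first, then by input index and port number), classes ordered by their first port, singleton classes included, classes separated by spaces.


not equal; first: {out.1, out.2, y1.1, y2.3, y3.1} {out.3, y1.2, y1.3} {y2.1} {y2.2} {y3.2} {y3.3}; second: {out.1, y1.3} {out.2} {out.3} {y1.1, y2.2, y2.3} {y1.2, y2.1} {y3.1, y3.3} {y3.2}

In normal form, the first expression is {out.1, out.2, y1.1, y2.3, y3.1} {out.3, y1.2, y1.3} {y2.1} {y2.2} {y3.2} {y3.3}
In normal form, the second expression is {out.1, y1.3} {out.2} {out.3} {y1.1, y2.2, y2.3} {y1.2, y2.1} {y3.1, y3.3} {y3.2}
They disagree, so not equal.


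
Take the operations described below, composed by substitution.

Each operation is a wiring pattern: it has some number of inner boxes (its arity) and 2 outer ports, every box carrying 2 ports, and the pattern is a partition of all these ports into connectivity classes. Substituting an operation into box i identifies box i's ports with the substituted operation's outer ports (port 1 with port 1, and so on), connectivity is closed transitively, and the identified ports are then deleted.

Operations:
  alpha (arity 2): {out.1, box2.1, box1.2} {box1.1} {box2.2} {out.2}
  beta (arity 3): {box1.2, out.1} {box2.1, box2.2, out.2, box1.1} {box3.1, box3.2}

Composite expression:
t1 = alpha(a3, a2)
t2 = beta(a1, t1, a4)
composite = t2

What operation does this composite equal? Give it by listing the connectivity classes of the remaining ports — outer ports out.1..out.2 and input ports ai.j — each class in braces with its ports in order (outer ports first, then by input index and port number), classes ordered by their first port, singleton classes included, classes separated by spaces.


After gluing at beta, chains via deleted ports link the a-ports.
the subtree at alpha composes to {out.1, a2.1, a3.2} {out.2} {a2.2} {a3.1} on (a3, a2); out.j = own outer ports
the subtree at beta composes to {out.1, a1.2} {out.2, a1.1, a2.1, a3.2} {a2.2} {a3.1} {a4.1, a4.2} on (a1, a3, a2, a4); out.j = own outer ports

{out.1, a1.2} {out.2, a1.1, a2.1, a3.2} {a2.2} {a3.1} {a4.1, a4.2}


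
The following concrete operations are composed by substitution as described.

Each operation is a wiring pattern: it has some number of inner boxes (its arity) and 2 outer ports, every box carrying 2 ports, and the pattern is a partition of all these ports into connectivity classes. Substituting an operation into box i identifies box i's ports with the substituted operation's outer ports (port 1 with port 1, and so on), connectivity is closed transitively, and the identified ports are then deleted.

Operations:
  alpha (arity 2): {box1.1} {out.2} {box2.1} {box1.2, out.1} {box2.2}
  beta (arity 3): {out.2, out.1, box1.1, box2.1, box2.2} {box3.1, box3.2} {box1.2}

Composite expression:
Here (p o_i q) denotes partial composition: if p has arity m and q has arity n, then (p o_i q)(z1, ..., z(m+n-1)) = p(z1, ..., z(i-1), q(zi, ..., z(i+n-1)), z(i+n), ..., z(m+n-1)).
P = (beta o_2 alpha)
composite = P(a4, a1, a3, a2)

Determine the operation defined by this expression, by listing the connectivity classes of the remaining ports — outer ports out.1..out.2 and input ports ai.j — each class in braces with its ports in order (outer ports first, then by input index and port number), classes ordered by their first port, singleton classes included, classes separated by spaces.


Connectivity passes through glued beta-boundaries; trace each wire chain.
stage alpha: inputs (a1, a3), connectivity {out.1, a1.2} {out.2} {a1.1} {a3.1} {a3.2}, out.j its boundary
stage beta: inputs (a4, a1, a3, a2), connectivity {out.1, out.2, a1.2, a4.1} {a1.1} {a2.1, a2.2} {a3.1} {a3.2} {a4.2}, out.j its boundary

{out.1, out.2, a1.2, a4.1} {a1.1} {a2.1, a2.2} {a3.1} {a3.2} {a4.2}


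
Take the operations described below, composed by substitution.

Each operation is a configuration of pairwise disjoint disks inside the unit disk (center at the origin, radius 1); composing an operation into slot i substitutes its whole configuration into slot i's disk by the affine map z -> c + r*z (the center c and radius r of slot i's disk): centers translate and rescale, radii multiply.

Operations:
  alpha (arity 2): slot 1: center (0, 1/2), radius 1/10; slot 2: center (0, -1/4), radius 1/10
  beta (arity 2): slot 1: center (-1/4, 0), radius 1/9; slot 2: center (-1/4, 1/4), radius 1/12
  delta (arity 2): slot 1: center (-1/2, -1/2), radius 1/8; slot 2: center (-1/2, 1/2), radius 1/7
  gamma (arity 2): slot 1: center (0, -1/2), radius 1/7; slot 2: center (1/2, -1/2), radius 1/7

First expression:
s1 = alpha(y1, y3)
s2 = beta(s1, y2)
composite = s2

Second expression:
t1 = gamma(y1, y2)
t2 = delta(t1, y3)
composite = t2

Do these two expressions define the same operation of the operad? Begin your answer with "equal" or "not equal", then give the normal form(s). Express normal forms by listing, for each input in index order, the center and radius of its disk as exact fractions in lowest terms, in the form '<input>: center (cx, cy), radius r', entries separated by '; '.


Normal form of the first expression: y1: center (-1/4, 1/18), radius 1/90; y2: center (-1/4, 1/4), radius 1/12; y3: center (-1/4, -1/36), radius 1/90
Normal form of the second expression: y1: center (-1/2, -9/16), radius 1/56; y2: center (-7/16, -9/16), radius 1/56; y3: center (-1/2, 1/2), radius 1/7
No match — not equal.

not equal; the first gives y1: center (-1/4, 1/18), radius 1/90; y2: center (-1/4, 1/4), radius 1/12; y3: center (-1/4, -1/36), radius 1/90 and the second y1: center (-1/2, -9/16), radius 1/56; y2: center (-7/16, -9/16), radius 1/56; y3: center (-1/2, 1/2), radius 1/7


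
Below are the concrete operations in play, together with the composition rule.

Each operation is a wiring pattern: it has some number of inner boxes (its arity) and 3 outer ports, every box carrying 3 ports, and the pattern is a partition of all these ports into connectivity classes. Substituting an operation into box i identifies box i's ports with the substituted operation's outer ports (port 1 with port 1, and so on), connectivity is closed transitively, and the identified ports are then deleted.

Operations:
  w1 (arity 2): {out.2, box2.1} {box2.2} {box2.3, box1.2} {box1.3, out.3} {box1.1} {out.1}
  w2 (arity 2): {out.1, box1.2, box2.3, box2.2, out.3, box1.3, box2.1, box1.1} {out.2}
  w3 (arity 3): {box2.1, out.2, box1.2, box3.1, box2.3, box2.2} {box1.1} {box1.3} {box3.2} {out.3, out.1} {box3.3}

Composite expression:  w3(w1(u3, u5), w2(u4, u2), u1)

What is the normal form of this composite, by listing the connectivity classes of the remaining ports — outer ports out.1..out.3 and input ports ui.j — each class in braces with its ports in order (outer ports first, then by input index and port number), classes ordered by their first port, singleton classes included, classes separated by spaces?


{out.1, out.3} {out.2, u1.1, u2.1, u2.2, u2.3, u4.1, u4.2, u4.3, u5.1} {u1.2} {u1.3} {u3.1} {u3.2, u5.3} {u3.3} {u5.2}

After gluing at w3, chains via deleted ports link the u-ports.
after w1, the pattern on (u3, u5) reads {out.1} {out.2, u5.1} {out.3, u3.3} {u3.1} {u3.2, u5.3} {u5.2} (out.j = its outer ports)
after w2, the pattern on (u4, u2) reads {out.1, out.3, u2.1, u2.2, u2.3, u4.1, u4.2, u4.3} {out.2} (out.j = its outer ports)
after w3, the pattern on (u3, u5, u4, u2, u1) reads {out.1, out.3} {out.2, u1.1, u2.1, u2.2, u2.3, u4.1, u4.2, u4.3, u5.1} {u1.2} {u1.3} {u3.1} {u3.2, u5.3} {u3.3} {u5.2} (out.j = its outer ports)


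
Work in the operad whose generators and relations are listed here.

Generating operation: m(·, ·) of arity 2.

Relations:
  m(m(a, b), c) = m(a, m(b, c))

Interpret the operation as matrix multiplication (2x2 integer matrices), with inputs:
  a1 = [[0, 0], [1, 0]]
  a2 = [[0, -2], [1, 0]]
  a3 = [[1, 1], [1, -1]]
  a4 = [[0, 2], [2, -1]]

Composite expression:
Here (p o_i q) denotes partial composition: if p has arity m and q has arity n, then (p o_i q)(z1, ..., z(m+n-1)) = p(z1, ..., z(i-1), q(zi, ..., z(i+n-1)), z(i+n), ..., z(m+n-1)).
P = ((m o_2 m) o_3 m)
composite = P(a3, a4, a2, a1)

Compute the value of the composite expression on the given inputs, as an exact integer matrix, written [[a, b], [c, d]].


[[-4, 0], [4, 0]]


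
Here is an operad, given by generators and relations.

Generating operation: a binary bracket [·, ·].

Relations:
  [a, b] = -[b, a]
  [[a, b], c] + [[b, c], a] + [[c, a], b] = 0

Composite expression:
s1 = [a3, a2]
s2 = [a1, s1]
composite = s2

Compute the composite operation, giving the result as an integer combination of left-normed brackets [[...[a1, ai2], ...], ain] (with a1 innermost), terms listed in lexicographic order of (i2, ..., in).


-[[a1, a2], a3] + [[a1, a3], a2]

Expand each bracket as ab - ba; the a1-initial words give the coefficients.
Composite bracket: [a1, [a3, a2]]
Each bracket splits as ab - ba, giving 4 signed words (2^2 = 4).
Collect the words opening with a1:
  a1a2a3 (sign -1) contributes -[[a1, a2], a3]
  a1a3a2 (sign +1) contributes +[[a1, a3], a2]


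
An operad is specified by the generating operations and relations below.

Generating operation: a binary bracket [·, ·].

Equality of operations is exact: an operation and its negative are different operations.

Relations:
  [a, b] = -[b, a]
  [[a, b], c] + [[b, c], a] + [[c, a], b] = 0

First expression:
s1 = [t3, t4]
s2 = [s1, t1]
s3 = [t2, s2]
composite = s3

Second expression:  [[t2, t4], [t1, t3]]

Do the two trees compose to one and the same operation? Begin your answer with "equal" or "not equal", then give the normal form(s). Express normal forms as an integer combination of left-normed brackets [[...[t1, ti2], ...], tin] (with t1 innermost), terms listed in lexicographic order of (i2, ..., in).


not equal: they reduce to [[[t1, t3], t4], t2] - [[[t1, t4], t3], t2] and -[[[t1, t3], t2], t4] + [[[t1, t3], t4], t2]

Reducing the first expression gives [[[t1, t3], t4], t2] - [[[t1, t4], t3], t2]
Reducing the second expression gives -[[[t1, t3], t2], t4] + [[[t1, t3], t4], t2]
Different reductions; not equal.


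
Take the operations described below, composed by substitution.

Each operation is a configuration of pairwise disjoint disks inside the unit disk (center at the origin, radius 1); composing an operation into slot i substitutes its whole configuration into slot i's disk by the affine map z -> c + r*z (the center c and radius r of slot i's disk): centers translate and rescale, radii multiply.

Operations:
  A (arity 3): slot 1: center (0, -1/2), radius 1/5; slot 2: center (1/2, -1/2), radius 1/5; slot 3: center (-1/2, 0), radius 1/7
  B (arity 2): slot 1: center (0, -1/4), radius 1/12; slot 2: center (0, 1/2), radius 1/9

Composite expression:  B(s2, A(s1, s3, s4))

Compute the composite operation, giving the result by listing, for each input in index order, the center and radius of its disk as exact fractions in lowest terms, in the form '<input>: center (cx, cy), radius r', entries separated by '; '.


Only the slot chain above each s matters under B; compose those maps.
s2 passes through 1 substitution, ending at center (0, -1/4), radius 1/12
s1 passes through 2 substitutions, ending at center (0, 4/9), radius 1/45
s3 passes through 2 substitutions, ending at center (1/18, 4/9), radius 1/45
s4 passes through 2 substitutions, ending at center (-1/18, 1/2), radius 1/63

s1: center (0, 4/9), radius 1/45; s2: center (0, -1/4), radius 1/12; s3: center (1/18, 4/9), radius 1/45; s4: center (-1/18, 1/2), radius 1/63
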